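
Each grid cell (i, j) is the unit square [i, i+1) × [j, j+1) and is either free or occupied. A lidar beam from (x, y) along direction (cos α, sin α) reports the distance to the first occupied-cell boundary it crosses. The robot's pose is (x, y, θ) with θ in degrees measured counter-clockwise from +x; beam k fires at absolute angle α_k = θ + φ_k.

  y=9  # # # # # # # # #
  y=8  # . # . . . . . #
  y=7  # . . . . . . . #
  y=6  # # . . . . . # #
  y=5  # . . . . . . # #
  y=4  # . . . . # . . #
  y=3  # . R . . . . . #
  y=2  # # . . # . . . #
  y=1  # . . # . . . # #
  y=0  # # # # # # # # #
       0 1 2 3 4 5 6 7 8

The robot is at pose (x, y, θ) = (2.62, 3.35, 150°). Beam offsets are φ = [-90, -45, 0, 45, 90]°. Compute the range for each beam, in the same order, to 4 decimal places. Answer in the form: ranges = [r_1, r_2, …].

ranges = [6.5241, 2.7435, 1.8706, 1.3523, 1.2400]

beam 1: φ=-90°, α=60°
  dir = (cos 60°, sin 60°) = (0.5000, 0.8660); from cell (2,3)
  next x-line at t=0.7600, next y-line at t=0.7506; Δt_x=2.0000, Δt_y=1.1547
    y: enter (2,4) at t=0.7506
    x: enter (3,4) at t=0.7600
    y: enter (3,5) at t=1.9053
    x: enter (4,5) at t=2.7600
    y: enter (4,6) at t=3.0600
    y: enter (4,7) at t=4.2147
    x: enter (5,7) at t=4.7600
    y: enter (5,8) at t=5.3694
    y: enter (5,9) at t=6.5241 ← occupied
  → r_1 = 6.5241
beam 2: φ=-45°, α=105°
  dir = (cos 105°, sin 105°) = (-0.2588, 0.9659); from cell (2,3)
  next x-line at t=2.3955, next y-line at t=0.6729; Δt_x=3.8637, Δt_y=1.0353
    y: enter (2,4) at t=0.6729
    y: enter (2,5) at t=1.7082
    x: enter (1,5) at t=2.3955
    y: enter (1,6) at t=2.7435 ← occupied
  → r_2 = 2.7435
beam 3: φ=0°, α=150°
  dir = (cos 150°, sin 150°) = (-0.8660, 0.5000); from cell (2,3)
  next x-line at t=0.7159, next y-line at t=1.3000; Δt_x=1.1547, Δt_y=2.0000
    x: enter (1,3) at t=0.7159
    y: enter (1,4) at t=1.3000
    x: enter (0,4) at t=1.8706 ← occupied
  → r_3 = 1.8706
beam 4: φ=45°, α=195°
  dir = (cos 195°, sin 195°) = (-0.9659, -0.2588); from cell (2,3)
  next x-line at t=0.6419, next y-line at t=1.3523; Δt_x=1.0353, Δt_y=3.8637
    x: enter (1,3) at t=0.6419
    y: enter (1,2) at t=1.3523 ← occupied
  → r_4 = 1.3523
beam 5: φ=90°, α=240°
  dir = (cos 240°, sin 240°) = (-0.5000, -0.8660); from cell (2,3)
  next x-line at t=1.2400, next y-line at t=0.4041; Δt_x=2.0000, Δt_y=1.1547
    y: enter (2,2) at t=0.4041
    x: enter (1,2) at t=1.2400 ← occupied
  → r_5 = 1.2400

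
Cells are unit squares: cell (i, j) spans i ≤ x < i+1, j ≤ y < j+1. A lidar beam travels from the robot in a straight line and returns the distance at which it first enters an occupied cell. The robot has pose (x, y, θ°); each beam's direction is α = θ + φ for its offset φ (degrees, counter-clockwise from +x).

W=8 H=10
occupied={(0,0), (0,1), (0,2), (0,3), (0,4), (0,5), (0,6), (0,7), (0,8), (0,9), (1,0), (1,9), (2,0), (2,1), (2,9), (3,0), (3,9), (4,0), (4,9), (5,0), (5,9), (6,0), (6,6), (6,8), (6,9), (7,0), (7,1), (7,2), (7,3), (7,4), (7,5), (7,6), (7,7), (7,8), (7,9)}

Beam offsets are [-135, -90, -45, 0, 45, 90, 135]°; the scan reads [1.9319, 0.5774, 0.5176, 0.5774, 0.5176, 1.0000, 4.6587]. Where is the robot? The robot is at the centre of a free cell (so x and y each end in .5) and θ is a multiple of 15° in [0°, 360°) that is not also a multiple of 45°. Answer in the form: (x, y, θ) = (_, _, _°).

The pose lattice has 45·16 = 720 candidates. Test each by forward raycasting.
  (4.5, 8.5, 165°): beam 1 = 1.0000 ≠ 1.9319 ✗
  (5.5, 6.5, 165°): beam 1 = 0.5774 ≠ 1.9319 ✗
  (2.5, 3.5, 105°): beam 1 = 5.0000 ≠ 1.9319 ✗
  (3.5, 8.5, 255°): beam 1 = 0.5774 ≠ 1.9319 ✗
  …
  (5.5, 8.5, 60°): r_1=1.9319, r_2=0.5774, r_3=0.5176, r_4=0.5774, r_5=0.5176, r_6=1.0000, r_7=4.6587 — all match ✓
Unique over the lattice → pose = (5.5, 8.5, 60°).

(x, y, θ) = (5.5, 8.5, 60°)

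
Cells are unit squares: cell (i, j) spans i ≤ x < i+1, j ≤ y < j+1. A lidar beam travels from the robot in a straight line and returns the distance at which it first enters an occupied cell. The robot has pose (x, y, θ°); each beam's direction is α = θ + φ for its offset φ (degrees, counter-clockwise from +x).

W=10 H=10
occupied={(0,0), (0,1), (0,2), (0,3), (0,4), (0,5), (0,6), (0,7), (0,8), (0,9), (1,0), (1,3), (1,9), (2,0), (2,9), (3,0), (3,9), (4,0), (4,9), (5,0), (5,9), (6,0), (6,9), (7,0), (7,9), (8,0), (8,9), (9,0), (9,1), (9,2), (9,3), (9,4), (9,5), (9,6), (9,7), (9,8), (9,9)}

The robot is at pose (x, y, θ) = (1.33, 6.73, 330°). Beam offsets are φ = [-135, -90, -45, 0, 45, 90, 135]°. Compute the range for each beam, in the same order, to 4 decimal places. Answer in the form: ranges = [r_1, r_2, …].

beam 1: φ=-135°, α=195°
  direction (-0.9659, -0.2588); cell (1,6); t to first gridline: x 0.3416, y 2.8205 (then +1.0353 / +3.8637)
    (0,6) via x @ 0.3416  # hit
  → r_1 = 0.3416
beam 2: φ=-90°, α=240°
  direction (-0.5000, -0.8660); cell (1,6); t to first gridline: x 0.6600, y 0.8429 (then +2.0000 / +1.1547)
    (0,6) via x @ 0.6600  # hit
  → r_2 = 0.6600
beam 3: φ=-45°, α=285°
  direction (0.2588, -0.9659); cell (1,6); t to first gridline: x 2.5887, y 0.7558 (then +3.8637 / +1.0353)
    (1,5) via y @ 0.7558
    (1,4) via y @ 1.7910
    (2,4) via x @ 2.5887
    (2,3) via y @ 2.8263
    (2,2) via y @ 3.8616
    (2,1) via y @ 4.8969
    (2,0) via y @ 5.9321  # hit
  → r_3 = 5.9321
beam 4: φ=0°, α=330°
  direction (0.8660, -0.5000); cell (1,6); t to first gridline: x 0.7736, y 1.4600 (then +1.1547 / +2.0000)
    (2,6) via x @ 0.7736
    (2,5) via y @ 1.4600
    (3,5) via x @ 1.9283
    (4,5) via x @ 3.0831
    (4,4) via y @ 3.4600
    (5,4) via x @ 4.2378
    (6,4) via x @ 5.3925
    (6,3) via y @ 5.4600
    (7,3) via x @ 6.5472
    (7,2) via y @ 7.4600
    (8,2) via x @ 7.7019
    (9,2) via x @ 8.8566  # hit
  → r_4 = 8.8566
beam 5: φ=45°, α=15°
  direction (0.9659, 0.2588); cell (1,6); t to first gridline: x 0.6936, y 1.0432 (then +1.0353 / +3.8637)
    (2,6) via x @ 0.6936
    (2,7) via y @ 1.0432
    (3,7) via x @ 1.7289
    (4,7) via x @ 2.7642
    (5,7) via x @ 3.7995
    (6,7) via x @ 4.8347
    (6,8) via y @ 4.9069
    (7,8) via x @ 5.8700
    (8,8) via x @ 6.9053
    (9,8) via x @ 7.9406  # hit
  → r_5 = 7.9406
beam 6: φ=90°, α=60°
  direction (0.5000, 0.8660); cell (1,6); t to first gridline: x 1.3400, y 0.3118 (then +2.0000 / +1.1547)
    (1,7) via y @ 0.3118
    (2,7) via x @ 1.3400
    (2,8) via y @ 1.4665
    (2,9) via y @ 2.6212  # hit
  → r_6 = 2.6212
beam 7: φ=135°, α=105°
  direction (-0.2588, 0.9659); cell (1,6); t to first gridline: x 1.2750, y 0.2795 (then +3.8637 / +1.0353)
    (1,7) via y @ 0.2795
    (0,7) via x @ 1.2750  # hit
  → r_7 = 1.2750

ranges = [0.3416, 0.6600, 5.9321, 8.8566, 7.9406, 2.6212, 1.2750]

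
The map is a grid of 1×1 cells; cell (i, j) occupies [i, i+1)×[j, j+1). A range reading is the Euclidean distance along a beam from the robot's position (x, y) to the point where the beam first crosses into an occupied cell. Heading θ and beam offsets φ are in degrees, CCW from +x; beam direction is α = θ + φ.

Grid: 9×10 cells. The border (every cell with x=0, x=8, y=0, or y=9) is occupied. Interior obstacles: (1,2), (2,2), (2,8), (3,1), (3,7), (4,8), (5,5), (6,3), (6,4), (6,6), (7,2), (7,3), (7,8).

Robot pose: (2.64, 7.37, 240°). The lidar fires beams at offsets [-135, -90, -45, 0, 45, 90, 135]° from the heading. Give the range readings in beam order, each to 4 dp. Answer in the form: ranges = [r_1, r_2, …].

beam 1: φ=-135°, α=105°
  dir = (cos 105°, sin 105°) = (-0.2588, 0.9659); from cell (2,7)
  next x-line at t=2.4728, next y-line at t=0.6522; Δt_x=3.8637, Δt_y=1.0353
    y: enter (2,8) at t=0.6522 ← occupied
  → r_1 = 0.6522
beam 2: φ=-90°, α=150°
  dir = (cos 150°, sin 150°) = (-0.8660, 0.5000); from cell (2,7)
  next x-line at t=0.7390, next y-line at t=1.2600; Δt_x=1.1547, Δt_y=2.0000
    x: enter (1,7) at t=0.7390
    y: enter (1,8) at t=1.2600
    x: enter (0,8) at t=1.8937 ← occupied
  → r_2 = 1.8937
beam 3: φ=-45°, α=195°
  dir = (cos 195°, sin 195°) = (-0.9659, -0.2588); from cell (2,7)
  next x-line at t=0.6626, next y-line at t=1.4296; Δt_x=1.0353, Δt_y=3.8637
    x: enter (1,7) at t=0.6626
    y: enter (1,6) at t=1.4296
    x: enter (0,6) at t=1.6979 ← occupied
  → r_3 = 1.6979
beam 4: φ=0°, α=240°
  dir = (cos 240°, sin 240°) = (-0.5000, -0.8660); from cell (2,7)
  next x-line at t=1.2800, next y-line at t=0.4272; Δt_x=2.0000, Δt_y=1.1547
    y: enter (2,6) at t=0.4272
    x: enter (1,6) at t=1.2800
    y: enter (1,5) at t=1.5819
    y: enter (1,4) at t=2.7366
    x: enter (0,4) at t=3.2800 ← occupied
  → r_4 = 3.2800
beam 5: φ=45°, α=285°
  dir = (cos 285°, sin 285°) = (0.2588, -0.9659); from cell (2,7)
  next x-line at t=1.3909, next y-line at t=0.3831; Δt_x=3.8637, Δt_y=1.0353
    y: enter (2,6) at t=0.3831
    x: enter (3,6) at t=1.3909
    y: enter (3,5) at t=1.4183
    y: enter (3,4) at t=2.4536
    y: enter (3,3) at t=3.4889
    y: enter (3,2) at t=4.5242
    x: enter (4,2) at t=5.2546
    y: enter (4,1) at t=5.5594
    y: enter (4,0) at t=6.5947 ← occupied
  → r_5 = 6.5947
beam 6: φ=90°, α=330°
  dir = (cos 330°, sin 330°) = (0.8660, -0.5000); from cell (2,7)
  next x-line at t=0.4157, next y-line at t=0.7400; Δt_x=1.1547, Δt_y=2.0000
    x: enter (3,7) at t=0.4157 ← occupied
  → r_6 = 0.4157
beam 7: φ=135°, α=15°
  dir = (cos 15°, sin 15°) = (0.9659, 0.2588); from cell (2,7)
  next x-line at t=0.3727, next y-line at t=2.4341; Δt_x=1.0353, Δt_y=3.8637
    x: enter (3,7) at t=0.3727 ← occupied
  → r_7 = 0.3727

ranges = [0.6522, 1.8937, 1.6979, 3.2800, 6.5947, 0.4157, 0.3727]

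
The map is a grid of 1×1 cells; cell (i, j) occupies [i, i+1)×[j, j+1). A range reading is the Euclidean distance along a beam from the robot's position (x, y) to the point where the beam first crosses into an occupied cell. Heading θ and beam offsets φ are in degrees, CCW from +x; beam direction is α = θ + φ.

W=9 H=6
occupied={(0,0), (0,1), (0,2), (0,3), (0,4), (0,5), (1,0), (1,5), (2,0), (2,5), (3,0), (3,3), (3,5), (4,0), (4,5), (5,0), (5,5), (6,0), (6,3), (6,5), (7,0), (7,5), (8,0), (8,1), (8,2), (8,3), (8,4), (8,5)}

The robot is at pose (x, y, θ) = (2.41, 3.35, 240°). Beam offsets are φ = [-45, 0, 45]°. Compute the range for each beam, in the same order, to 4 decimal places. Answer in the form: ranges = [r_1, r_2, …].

ranges = [1.4597, 2.7135, 2.4329]

beam 1: φ=-45°, α=195°
  cosα=-0.9659 sinα=-0.2588 | (2,3) | tMaxX 0.4245 tMaxY 1.3523 | tΔX 1.0353 tΔY 3.8637
    t=0.4245 [x] (1,3)
    t=1.3523 [y] (1,2)
    t=1.4597 [x] (0,2) — stop
  → r_1 = 1.4597
beam 2: φ=0°, α=240°
  cosα=-0.5000 sinα=-0.8660 | (2,3) | tMaxX 0.8200 tMaxY 0.4041 | tΔX 2.0000 tΔY 1.1547
    t=0.4041 [y] (2,2)
    t=0.8200 [x] (1,2)
    t=1.5588 [y] (1,1)
    t=2.7135 [y] (1,0) — stop
  → r_2 = 2.7135
beam 3: φ=45°, α=285°
  cosα=0.2588 sinα=-0.9659 | (2,3) | tMaxX 2.2796 tMaxY 0.3623 | tΔX 3.8637 tΔY 1.0353
    t=0.3623 [y] (2,2)
    t=1.3976 [y] (2,1)
    t=2.2796 [x] (3,1)
    t=2.4329 [y] (3,0) — stop
  → r_3 = 2.4329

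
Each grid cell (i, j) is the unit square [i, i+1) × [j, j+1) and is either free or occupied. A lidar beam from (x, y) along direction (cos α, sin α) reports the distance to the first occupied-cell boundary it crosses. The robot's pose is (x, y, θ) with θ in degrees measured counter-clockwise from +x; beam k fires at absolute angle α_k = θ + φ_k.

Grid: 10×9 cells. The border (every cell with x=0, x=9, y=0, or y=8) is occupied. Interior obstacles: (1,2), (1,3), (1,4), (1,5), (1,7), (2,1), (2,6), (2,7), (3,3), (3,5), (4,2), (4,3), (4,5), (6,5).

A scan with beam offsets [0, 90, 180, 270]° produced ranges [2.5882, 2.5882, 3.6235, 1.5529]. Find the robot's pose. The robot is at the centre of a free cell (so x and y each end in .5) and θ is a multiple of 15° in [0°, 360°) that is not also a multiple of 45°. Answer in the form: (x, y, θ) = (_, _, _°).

(x, y, θ) = (5.5, 6.5, 165°)

Candidates: 42 free-cell centres × 16 headings = 672 poses. Raycast each; keep the one whose scan matches to 4 dp.
  (6.5, 6.5, 120°): beam 1 = 1.7321 ≠ 2.5882 ✗
  (7.5, 1.5, 255°): beam 1 = 0.5176 ≠ 2.5882 ✗
  (2.5, 2.5, 285°): beam 1 = 0.5176 ≠ 2.5882 ✗
  (7.5, 4.5, 210°): beam 1 = 2.8868 ≠ 2.5882 ✗
  …
  (5.5, 6.5, 165°): r_1=2.5882, r_2=2.5882, r_3=3.6235, r_4=1.5529 — all match ✓
Only this pose fits every beam.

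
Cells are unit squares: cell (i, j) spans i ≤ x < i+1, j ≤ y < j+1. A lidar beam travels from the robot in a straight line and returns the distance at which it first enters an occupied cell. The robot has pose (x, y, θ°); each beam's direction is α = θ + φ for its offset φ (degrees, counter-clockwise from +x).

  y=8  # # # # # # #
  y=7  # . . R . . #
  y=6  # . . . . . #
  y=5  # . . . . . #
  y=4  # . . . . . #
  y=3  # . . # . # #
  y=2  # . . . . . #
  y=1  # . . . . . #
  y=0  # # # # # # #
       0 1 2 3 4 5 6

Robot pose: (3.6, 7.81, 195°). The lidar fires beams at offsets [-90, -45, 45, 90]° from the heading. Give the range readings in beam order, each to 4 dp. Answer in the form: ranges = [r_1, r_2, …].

beam 1: φ=-90°, α=105°
  d=(-0.2588,0.9659)  start (3,7)  tX=2.3182 tY=0.1967  stride 1/|dx|=3.8637 1/|dy|=1.0353
    cross y-line → (3,8), t=0.1967 (wall)
  → r_1 = 0.1967
beam 2: φ=-45°, α=150°
  d=(-0.8660,0.5000)  start (3,7)  tX=0.6928 tY=0.3800  stride 1/|dx|=1.1547 1/|dy|=2.0000
    cross y-line → (3,8), t=0.3800 (wall)
  → r_2 = 0.3800
beam 3: φ=45°, α=240°
  d=(-0.5000,-0.8660)  start (3,7)  tX=1.2000 tY=0.9353  stride 1/|dx|=2.0000 1/|dy|=1.1547
    cross y-line → (3,6), t=0.9353
    cross x-line → (2,6), t=1.2000
    cross y-line → (2,5), t=2.0900
    cross x-line → (1,5), t=3.2000
    cross y-line → (1,4), t=3.2447
    cross y-line → (1,3), t=4.3994
    cross x-line → (0,3), t=5.2000 (wall)
  → r_3 = 5.2000
beam 4: φ=90°, α=285°
  d=(0.2588,-0.9659)  start (3,7)  tX=1.5455 tY=0.8386  stride 1/|dx|=3.8637 1/|dy|=1.0353
    cross y-line → (3,6), t=0.8386
    cross x-line → (4,6), t=1.5455
    cross y-line → (4,5), t=1.8738
    cross y-line → (4,4), t=2.9091
    cross y-line → (4,3), t=3.9444
    cross y-line → (4,2), t=4.9797
    cross x-line → (5,2), t=5.4092
    cross y-line → (5,1), t=6.0150
    cross y-line → (5,0), t=7.0502 (wall)
  → r_4 = 7.0502

ranges = [0.1967, 0.3800, 5.2000, 7.0502]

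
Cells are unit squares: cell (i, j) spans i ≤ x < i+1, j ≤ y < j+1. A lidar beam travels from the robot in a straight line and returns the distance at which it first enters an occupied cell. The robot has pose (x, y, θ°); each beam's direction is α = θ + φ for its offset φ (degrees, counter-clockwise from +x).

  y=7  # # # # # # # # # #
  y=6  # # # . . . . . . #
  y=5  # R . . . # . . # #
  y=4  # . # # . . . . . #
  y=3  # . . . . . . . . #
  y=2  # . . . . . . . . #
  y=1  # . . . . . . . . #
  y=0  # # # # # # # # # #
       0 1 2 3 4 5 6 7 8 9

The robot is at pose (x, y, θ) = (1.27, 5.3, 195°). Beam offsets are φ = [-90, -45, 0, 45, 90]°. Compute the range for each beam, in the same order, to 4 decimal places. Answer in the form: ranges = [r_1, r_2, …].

beam 1: φ=-90°, α=105°
  d=(-0.2588,0.9659)  start (1,5)  tX=1.0432 tY=0.7247  stride 1/|dx|=3.8637 1/|dy|=1.0353
    cross y-line → (1,6), t=0.7247 (wall)
  → r_1 = 0.7247
beam 2: φ=-45°, α=150°
  d=(-0.8660,0.5000)  start (1,5)  tX=0.3118 tY=1.4000  stride 1/|dx|=1.1547 1/|dy|=2.0000
    cross x-line → (0,5), t=0.3118 (wall)
  → r_2 = 0.3118
beam 3: φ=0°, α=195°
  d=(-0.9659,-0.2588)  start (1,5)  tX=0.2795 tY=1.1591  stride 1/|dx|=1.0353 1/|dy|=3.8637
    cross x-line → (0,5), t=0.2795 (wall)
  → r_3 = 0.2795
beam 4: φ=45°, α=240°
  d=(-0.5000,-0.8660)  start (1,5)  tX=0.5400 tY=0.3464  stride 1/|dx|=2.0000 1/|dy|=1.1547
    cross y-line → (1,4), t=0.3464
    cross x-line → (0,4), t=0.5400 (wall)
  → r_4 = 0.5400
beam 5: φ=90°, α=285°
  d=(0.2588,-0.9659)  start (1,5)  tX=2.8205 tY=0.3106  stride 1/|dx|=3.8637 1/|dy|=1.0353
    cross y-line → (1,4), t=0.3106
    cross y-line → (1,3), t=1.3459
    cross y-line → (1,2), t=2.3811
    cross x-line → (2,2), t=2.8205
    cross y-line → (2,1), t=3.4164
    cross y-line → (2,0), t=4.4517 (wall)
  → r_5 = 4.4517

ranges = [0.7247, 0.3118, 0.2795, 0.5400, 4.4517]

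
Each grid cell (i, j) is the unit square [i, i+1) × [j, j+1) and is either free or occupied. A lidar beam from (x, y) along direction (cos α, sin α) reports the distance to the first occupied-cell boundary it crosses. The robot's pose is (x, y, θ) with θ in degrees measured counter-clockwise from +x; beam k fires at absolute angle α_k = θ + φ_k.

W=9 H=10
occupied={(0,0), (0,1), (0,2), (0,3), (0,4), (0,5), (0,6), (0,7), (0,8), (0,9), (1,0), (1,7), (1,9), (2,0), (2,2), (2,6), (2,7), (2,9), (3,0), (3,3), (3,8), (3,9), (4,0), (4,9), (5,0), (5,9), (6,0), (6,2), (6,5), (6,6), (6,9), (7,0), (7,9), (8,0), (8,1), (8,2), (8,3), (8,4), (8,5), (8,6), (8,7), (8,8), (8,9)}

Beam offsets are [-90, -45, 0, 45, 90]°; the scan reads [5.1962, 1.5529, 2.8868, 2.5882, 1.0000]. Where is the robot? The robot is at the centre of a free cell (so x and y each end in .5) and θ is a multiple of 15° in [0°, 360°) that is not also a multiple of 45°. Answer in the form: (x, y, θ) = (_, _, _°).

The pose lattice has 47·16 = 752 candidates. Test each by forward raycasting.
  (7.5, 3.5, 255°): beam 1 = 6.7293 ≠ 5.1962 ✗
  (1.5, 5.5, 120°): beam 1 = 1.0000 ≠ 5.1962 ✗
  (6.5, 1.5, 330°): beam 1 = 0.5774 ≠ 5.1962 ✗
  (6.5, 3.5, 60°): beam 1 = 1.7321 ≠ 5.1962 ✗
  (2.5, 5.5, 165°): beam 1 = 0.5176 ≠ 5.1962 ✗
  …
  (5.5, 3.5, 240°): r_1=5.1962, r_2=1.5529, r_3=2.8868, r_4=2.5882, r_5=1.0000 — all match ✓
No second candidate reproduces the full scan.

(x, y, θ) = (5.5, 3.5, 240°)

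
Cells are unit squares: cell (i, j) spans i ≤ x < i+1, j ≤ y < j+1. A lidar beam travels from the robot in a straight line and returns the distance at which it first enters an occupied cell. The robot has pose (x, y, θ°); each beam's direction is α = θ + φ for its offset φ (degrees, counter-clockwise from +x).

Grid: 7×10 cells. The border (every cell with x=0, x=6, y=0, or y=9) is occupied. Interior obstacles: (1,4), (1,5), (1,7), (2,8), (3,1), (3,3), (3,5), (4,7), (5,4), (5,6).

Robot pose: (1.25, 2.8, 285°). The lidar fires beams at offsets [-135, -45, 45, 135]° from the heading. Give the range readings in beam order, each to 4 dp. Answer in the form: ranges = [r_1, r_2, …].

ranges = [0.2887, 0.5000, 2.0207, 1.3856]

beam 1: φ=-135°, α=150°
  direction (-0.8660, 0.5000); cell (1,2); t to first gridline: x 0.2887, y 0.4000 (then +1.1547 / +2.0000)
    (0,2) via x @ 0.2887  # hit
  → r_1 = 0.2887
beam 2: φ=-45°, α=240°
  direction (-0.5000, -0.8660); cell (1,2); t to first gridline: x 0.5000, y 0.9238 (then +2.0000 / +1.1547)
    (0,2) via x @ 0.5000  # hit
  → r_2 = 0.5000
beam 3: φ=45°, α=330°
  direction (0.8660, -0.5000); cell (1,2); t to first gridline: x 0.8660, y 1.6000 (then +1.1547 / +2.0000)
    (2,2) via x @ 0.8660
    (2,1) via y @ 1.6000
    (3,1) via x @ 2.0207  # hit
  → r_3 = 2.0207
beam 4: φ=135°, α=60°
  direction (0.5000, 0.8660); cell (1,2); t to first gridline: x 1.5000, y 0.2309 (then +2.0000 / +1.1547)
    (1,3) via y @ 0.2309
    (1,4) via y @ 1.3856  # hit
  → r_4 = 1.3856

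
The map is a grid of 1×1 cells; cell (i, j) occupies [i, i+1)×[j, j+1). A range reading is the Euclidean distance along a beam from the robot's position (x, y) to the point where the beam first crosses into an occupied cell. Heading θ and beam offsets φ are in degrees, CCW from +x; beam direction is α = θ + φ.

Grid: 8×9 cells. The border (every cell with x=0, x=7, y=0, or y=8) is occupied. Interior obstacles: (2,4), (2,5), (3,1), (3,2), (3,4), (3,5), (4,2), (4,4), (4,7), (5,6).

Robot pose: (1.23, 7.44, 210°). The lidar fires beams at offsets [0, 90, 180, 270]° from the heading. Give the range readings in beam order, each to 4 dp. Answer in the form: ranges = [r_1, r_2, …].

beam 1: φ=0°, α=210°
  cosα=-0.8660 sinα=-0.5000 | (1,7) | tMaxX 0.2656 tMaxY 0.8800 | tΔX 1.1547 tΔY 2.0000
    t=0.2656 [x] (0,7) — stop
  → r_1 = 0.2656
beam 2: φ=90°, α=300°
  cosα=0.5000 sinα=-0.8660 | (1,7) | tMaxX 1.5400 tMaxY 0.5081 | tΔX 2.0000 tΔY 1.1547
    t=0.5081 [y] (1,6)
    t=1.5400 [x] (2,6)
    t=1.6628 [y] (2,5) — stop
  → r_2 = 1.6628
beam 3: φ=180°, α=30°
  cosα=0.8660 sinα=0.5000 | (1,7) | tMaxX 0.8891 tMaxY 1.1200 | tΔX 1.1547 tΔY 2.0000
    t=0.8891 [x] (2,7)
    t=1.1200 [y] (2,8) — stop
  → r_3 = 1.1200
beam 4: φ=270°, α=120°
  cosα=-0.5000 sinα=0.8660 | (1,7) | tMaxX 0.4600 tMaxY 0.6466 | tΔX 2.0000 tΔY 1.1547
    t=0.4600 [x] (0,7) — stop
  → r_4 = 0.4600

ranges = [0.2656, 1.6628, 1.1200, 0.4600]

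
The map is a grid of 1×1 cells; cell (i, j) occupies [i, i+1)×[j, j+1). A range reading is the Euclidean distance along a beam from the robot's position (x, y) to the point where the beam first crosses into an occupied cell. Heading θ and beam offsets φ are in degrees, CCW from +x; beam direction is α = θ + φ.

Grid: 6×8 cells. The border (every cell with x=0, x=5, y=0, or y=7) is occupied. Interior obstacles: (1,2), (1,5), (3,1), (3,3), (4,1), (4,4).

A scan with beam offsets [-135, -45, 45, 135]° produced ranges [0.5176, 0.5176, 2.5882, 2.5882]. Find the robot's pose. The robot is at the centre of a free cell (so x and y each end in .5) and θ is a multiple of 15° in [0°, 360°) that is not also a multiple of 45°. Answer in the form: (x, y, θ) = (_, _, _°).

(x, y, θ) = (3.5, 4.5, 60°)

The pose lattice has 18·16 = 288 candidates. Test each by forward raycasting.
  (2.5, 3.5, 120°): beam 2 = 3.6235 ≠ 0.5176 ✗
  (3.5, 5.5, 345°): beam 1 = 2.8868 ≠ 0.5176 ✗
  (1.5, 6.5, 75°): beam 1 = 0.5774 ≠ 0.5176 ✗
  (4.5, 6.5, 300°): beam 1 = 1.9319 ≠ 0.5176 ✗
  …
  (3.5, 4.5, 60°): r_1=0.5176, r_2=0.5176, r_3=2.5882, r_4=2.5882 — all match ✓
Only this pose fits every beam.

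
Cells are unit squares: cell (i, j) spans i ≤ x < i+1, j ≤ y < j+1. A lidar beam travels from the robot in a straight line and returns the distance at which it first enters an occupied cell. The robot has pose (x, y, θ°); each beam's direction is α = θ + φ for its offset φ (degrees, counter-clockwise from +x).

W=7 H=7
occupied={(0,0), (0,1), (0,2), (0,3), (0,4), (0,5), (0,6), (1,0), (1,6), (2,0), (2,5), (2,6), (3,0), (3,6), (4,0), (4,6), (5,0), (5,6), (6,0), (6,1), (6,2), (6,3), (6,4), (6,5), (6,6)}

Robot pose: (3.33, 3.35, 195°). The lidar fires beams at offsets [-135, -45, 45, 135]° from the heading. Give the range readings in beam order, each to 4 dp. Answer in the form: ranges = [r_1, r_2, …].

ranges = [3.0600, 2.6905, 2.7135, 3.0831]

beam 1: φ=-135°, α=60°
  cosα=0.5000 sinα=0.8660 | (3,3) | tMaxX 1.3400 tMaxY 0.7506 | tΔX 2.0000 tΔY 1.1547
    t=0.7506 [y] (3,4)
    t=1.3400 [x] (4,4)
    t=1.9053 [y] (4,5)
    t=3.0600 [y] (4,6) — stop
  → r_1 = 3.0600
beam 2: φ=-45°, α=150°
  cosα=-0.8660 sinα=0.5000 | (3,3) | tMaxX 0.3811 tMaxY 1.3000 | tΔX 1.1547 tΔY 2.0000
    t=0.3811 [x] (2,3)
    t=1.3000 [y] (2,4)
    t=1.5358 [x] (1,4)
    t=2.6905 [x] (0,4) — stop
  → r_2 = 2.6905
beam 3: φ=45°, α=240°
  cosα=-0.5000 sinα=-0.8660 | (3,3) | tMaxX 0.6600 tMaxY 0.4041 | tΔX 2.0000 tΔY 1.1547
    t=0.4041 [y] (3,2)
    t=0.6600 [x] (2,2)
    t=1.5588 [y] (2,1)
    t=2.6600 [x] (1,1)
    t=2.7135 [y] (1,0) — stop
  → r_3 = 2.7135
beam 4: φ=135°, α=330°
  cosα=0.8660 sinα=-0.5000 | (3,3) | tMaxX 0.7736 tMaxY 0.7000 | tΔX 1.1547 tΔY 2.0000
    t=0.7000 [y] (3,2)
    t=0.7736 [x] (4,2)
    t=1.9283 [x] (5,2)
    t=2.7000 [y] (5,1)
    t=3.0831 [x] (6,1) — stop
  → r_4 = 3.0831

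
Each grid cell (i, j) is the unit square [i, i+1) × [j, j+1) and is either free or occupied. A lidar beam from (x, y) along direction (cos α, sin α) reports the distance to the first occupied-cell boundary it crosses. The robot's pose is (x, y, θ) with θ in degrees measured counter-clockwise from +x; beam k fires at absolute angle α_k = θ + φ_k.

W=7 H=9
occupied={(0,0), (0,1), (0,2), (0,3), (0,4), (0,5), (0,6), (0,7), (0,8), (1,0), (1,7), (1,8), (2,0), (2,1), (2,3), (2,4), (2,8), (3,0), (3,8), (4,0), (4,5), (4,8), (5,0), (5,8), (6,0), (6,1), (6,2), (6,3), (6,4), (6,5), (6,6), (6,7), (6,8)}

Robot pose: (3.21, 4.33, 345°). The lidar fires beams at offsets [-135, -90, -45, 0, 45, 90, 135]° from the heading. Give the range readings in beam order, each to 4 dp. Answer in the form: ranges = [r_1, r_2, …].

ranges = [0.2425, 0.8114, 3.8452, 2.8884, 1.3400, 3.7995, 0.4200]

beam 1: φ=-135°, α=210°
  d=(-0.8660,-0.5000)  start (3,4)  tX=0.2425 tY=0.6600  stride 1/|dx|=1.1547 1/|dy|=2.0000
    cross x-line → (2,4), t=0.2425 (wall)
  → r_1 = 0.2425
beam 2: φ=-90°, α=255°
  d=(-0.2588,-0.9659)  start (3,4)  tX=0.8114 tY=0.3416  stride 1/|dx|=3.8637 1/|dy|=1.0353
    cross y-line → (3,3), t=0.3416
    cross x-line → (2,3), t=0.8114 (wall)
  → r_2 = 0.8114
beam 3: φ=-45°, α=300°
  d=(0.5000,-0.8660)  start (3,4)  tX=1.5800 tY=0.3811  stride 1/|dx|=2.0000 1/|dy|=1.1547
    cross y-line → (3,3), t=0.3811
    cross y-line → (3,2), t=1.5358
    cross x-line → (4,2), t=1.5800
    cross y-line → (4,1), t=2.6905
    cross x-line → (5,1), t=3.5800
    cross y-line → (5,0), t=3.8452 (wall)
  → r_3 = 3.8452
beam 4: φ=0°, α=345°
  d=(0.9659,-0.2588)  start (3,4)  tX=0.8179 tY=1.2750  stride 1/|dx|=1.0353 1/|dy|=3.8637
    cross x-line → (4,4), t=0.8179
    cross y-line → (4,3), t=1.2750
    cross x-line → (5,3), t=1.8531
    cross x-line → (6,3), t=2.8884 (wall)
  → r_4 = 2.8884
beam 5: φ=45°, α=30°
  d=(0.8660,0.5000)  start (3,4)  tX=0.9122 tY=1.3400  stride 1/|dx|=1.1547 1/|dy|=2.0000
    cross x-line → (4,4), t=0.9122
    cross y-line → (4,5), t=1.3400 (wall)
  → r_5 = 1.3400
beam 6: φ=90°, α=75°
  d=(0.2588,0.9659)  start (3,4)  tX=3.0523 tY=0.6936  stride 1/|dx|=3.8637 1/|dy|=1.0353
    cross y-line → (3,5), t=0.6936
    cross y-line → (3,6), t=1.7289
    cross y-line → (3,7), t=2.7642
    cross x-line → (4,7), t=3.0523
    cross y-line → (4,8), t=3.7995 (wall)
  → r_6 = 3.7995
beam 7: φ=135°, α=120°
  d=(-0.5000,0.8660)  start (3,4)  tX=0.4200 tY=0.7736  stride 1/|dx|=2.0000 1/|dy|=1.1547
    cross x-line → (2,4), t=0.4200 (wall)
  → r_7 = 0.4200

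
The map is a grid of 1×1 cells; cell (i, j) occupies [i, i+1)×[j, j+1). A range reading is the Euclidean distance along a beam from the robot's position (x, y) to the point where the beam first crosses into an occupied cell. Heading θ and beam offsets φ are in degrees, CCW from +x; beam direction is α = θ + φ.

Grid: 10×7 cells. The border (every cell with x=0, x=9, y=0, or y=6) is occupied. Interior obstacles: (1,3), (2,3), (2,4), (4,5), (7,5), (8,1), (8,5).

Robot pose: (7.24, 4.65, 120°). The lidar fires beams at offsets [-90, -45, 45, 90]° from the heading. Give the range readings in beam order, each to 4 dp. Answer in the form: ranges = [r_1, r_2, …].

beam 1: φ=-90°, α=30°
  cosα=0.8660 sinα=0.5000 | (7,4) | tMaxX 0.8776 tMaxY 0.7000 | tΔX 1.1547 tΔY 2.0000
    t=0.7000 [y] (7,5) — stop
  → r_1 = 0.7000
beam 2: φ=-45°, α=75°
  cosα=0.2588 sinα=0.9659 | (7,4) | tMaxX 2.9364 tMaxY 0.3623 | tΔX 3.8637 tΔY 1.0353
    t=0.3623 [y] (7,5) — stop
  → r_2 = 0.3623
beam 3: φ=45°, α=165°
  cosα=-0.9659 sinα=0.2588 | (7,4) | tMaxX 0.2485 tMaxY 1.3523 | tΔX 1.0353 tΔY 3.8637
    t=0.2485 [x] (6,4)
    t=1.2837 [x] (5,4)
    t=1.3523 [y] (5,5)
    t=2.3190 [x] (4,5) — stop
  → r_3 = 2.3190
beam 4: φ=90°, α=210°
  cosα=-0.8660 sinα=-0.5000 | (7,4) | tMaxX 0.2771 tMaxY 1.3000 | tΔX 1.1547 tΔY 2.0000
    t=0.2771 [x] (6,4)
    t=1.3000 [y] (6,3)
    t=1.4318 [x] (5,3)
    t=2.5865 [x] (4,3)
    t=3.3000 [y] (4,2)
    t=3.7412 [x] (3,2)
    t=4.8959 [x] (2,2)
    t=5.3000 [y] (2,1)
    t=6.0506 [x] (1,1)
    t=7.2053 [x] (0,1) — stop
  → r_4 = 7.2053

ranges = [0.7000, 0.3623, 2.3190, 7.2053]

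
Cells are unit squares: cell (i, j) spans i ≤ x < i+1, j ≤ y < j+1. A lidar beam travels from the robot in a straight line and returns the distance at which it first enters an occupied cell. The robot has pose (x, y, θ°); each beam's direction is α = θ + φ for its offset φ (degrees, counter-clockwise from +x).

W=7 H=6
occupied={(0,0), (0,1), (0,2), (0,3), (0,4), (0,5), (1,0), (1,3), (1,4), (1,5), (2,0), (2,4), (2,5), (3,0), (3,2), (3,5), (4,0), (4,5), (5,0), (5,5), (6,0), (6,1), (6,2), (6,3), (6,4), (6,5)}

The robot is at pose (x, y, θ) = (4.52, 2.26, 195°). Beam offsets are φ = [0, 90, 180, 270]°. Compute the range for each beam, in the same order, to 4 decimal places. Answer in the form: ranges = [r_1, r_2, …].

ranges = [0.5383, 1.3044, 1.5322, 2.8367]

beam 1: φ=0°, α=195°
  direction (-0.9659, -0.2588); cell (4,2); t to first gridline: x 0.5383, y 1.0046 (then +1.0353 / +3.8637)
    (3,2) via x @ 0.5383  # hit
  → r_1 = 0.5383
beam 2: φ=90°, α=285°
  direction (0.2588, -0.9659); cell (4,2); t to first gridline: x 1.8546, y 0.2692 (then +3.8637 / +1.0353)
    (4,1) via y @ 0.2692
    (4,0) via y @ 1.3044  # hit
  → r_2 = 1.3044
beam 3: φ=180°, α=15°
  direction (0.9659, 0.2588); cell (4,2); t to first gridline: x 0.4969, y 2.8591 (then +1.0353 / +3.8637)
    (5,2) via x @ 0.4969
    (6,2) via x @ 1.5322  # hit
  → r_3 = 1.5322
beam 4: φ=270°, α=105°
  direction (-0.2588, 0.9659); cell (4,2); t to first gridline: x 2.0091, y 0.7661 (then +3.8637 / +1.0353)
    (4,3) via y @ 0.7661
    (4,4) via y @ 1.8014
    (3,4) via x @ 2.0091
    (3,5) via y @ 2.8367  # hit
  → r_4 = 2.8367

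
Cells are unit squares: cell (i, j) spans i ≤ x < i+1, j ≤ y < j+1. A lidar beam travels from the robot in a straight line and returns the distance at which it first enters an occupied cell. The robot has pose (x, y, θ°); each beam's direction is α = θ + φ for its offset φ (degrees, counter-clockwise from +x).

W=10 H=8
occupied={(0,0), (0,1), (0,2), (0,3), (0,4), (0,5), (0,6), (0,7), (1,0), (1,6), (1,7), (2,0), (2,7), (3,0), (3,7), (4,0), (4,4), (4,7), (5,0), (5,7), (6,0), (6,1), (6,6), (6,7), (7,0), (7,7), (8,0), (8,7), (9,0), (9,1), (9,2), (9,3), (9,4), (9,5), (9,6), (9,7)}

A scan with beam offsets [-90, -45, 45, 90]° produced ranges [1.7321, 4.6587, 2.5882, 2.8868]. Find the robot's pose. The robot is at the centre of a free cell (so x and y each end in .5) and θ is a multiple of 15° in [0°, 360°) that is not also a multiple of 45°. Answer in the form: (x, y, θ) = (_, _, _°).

Candidates: 44 free-cell centres × 16 headings = 704 poses. Raycast each; keep the one whose scan matches to 4 dp.
  (7.5, 3.5, 75°): beam 1 = 1.5529 ≠ 1.7321 ✗
  (5.5, 4.5, 195°): beam 1 = 2.5882 ≠ 1.7321 ✗
  (5.5, 2.5, 345°): beam 1 = 1.5529 ≠ 1.7321 ✗
  (7.5, 6.5, 15°): beam 1 = 5.6940 ≠ 1.7321 ✗
  …
  (6.5, 5.5, 300°): r_1=1.7321, r_2=4.6587, r_3=2.5882, r_4=2.8868 — all match ✓
Only this pose fits every beam.

(x, y, θ) = (6.5, 5.5, 300°)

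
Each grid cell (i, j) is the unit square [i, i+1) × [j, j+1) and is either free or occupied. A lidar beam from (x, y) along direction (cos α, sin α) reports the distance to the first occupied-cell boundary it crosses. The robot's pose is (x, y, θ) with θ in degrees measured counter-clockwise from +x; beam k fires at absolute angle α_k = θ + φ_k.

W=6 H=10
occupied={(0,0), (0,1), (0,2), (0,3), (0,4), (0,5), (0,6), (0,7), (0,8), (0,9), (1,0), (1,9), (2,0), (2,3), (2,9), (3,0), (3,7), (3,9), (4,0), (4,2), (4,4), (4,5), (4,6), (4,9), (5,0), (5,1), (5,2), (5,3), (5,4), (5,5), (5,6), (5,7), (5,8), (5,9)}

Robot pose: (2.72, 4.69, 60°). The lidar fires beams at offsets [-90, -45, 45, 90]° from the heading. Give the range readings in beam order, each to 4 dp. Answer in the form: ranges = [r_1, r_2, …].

ranges = [2.6327, 1.3252, 4.4620, 1.9861]

beam 1: φ=-90°, α=330°
  cosα=0.8660 sinα=-0.5000 | (2,4) | tMaxX 0.3233 tMaxY 1.3800 | tΔX 1.1547 tΔY 2.0000
    t=0.3233 [x] (3,4)
    t=1.3800 [y] (3,3)
    t=1.4780 [x] (4,3)
    t=2.6327 [x] (5,3) — stop
  → r_1 = 2.6327
beam 2: φ=-45°, α=15°
  cosα=0.9659 sinα=0.2588 | (2,4) | tMaxX 0.2899 tMaxY 1.1977 | tΔX 1.0353 tΔY 3.8637
    t=0.2899 [x] (3,4)
    t=1.1977 [y] (3,5)
    t=1.3252 [x] (4,5) — stop
  → r_2 = 1.3252
beam 3: φ=45°, α=105°
  cosα=-0.2588 sinα=0.9659 | (2,4) | tMaxX 2.7819 tMaxY 0.3209 | tΔX 3.8637 tΔY 1.0353
    t=0.3209 [y] (2,5)
    t=1.3562 [y] (2,6)
    t=2.3915 [y] (2,7)
    t=2.7819 [x] (1,7)
    t=3.4268 [y] (1,8)
    t=4.4620 [y] (1,9) — stop
  → r_3 = 4.4620
beam 4: φ=90°, α=150°
  cosα=-0.8660 sinα=0.5000 | (2,4) | tMaxX 0.8314 tMaxY 0.6200 | tΔX 1.1547 tΔY 2.0000
    t=0.6200 [y] (2,5)
    t=0.8314 [x] (1,5)
    t=1.9861 [x] (0,5) — stop
  → r_4 = 1.9861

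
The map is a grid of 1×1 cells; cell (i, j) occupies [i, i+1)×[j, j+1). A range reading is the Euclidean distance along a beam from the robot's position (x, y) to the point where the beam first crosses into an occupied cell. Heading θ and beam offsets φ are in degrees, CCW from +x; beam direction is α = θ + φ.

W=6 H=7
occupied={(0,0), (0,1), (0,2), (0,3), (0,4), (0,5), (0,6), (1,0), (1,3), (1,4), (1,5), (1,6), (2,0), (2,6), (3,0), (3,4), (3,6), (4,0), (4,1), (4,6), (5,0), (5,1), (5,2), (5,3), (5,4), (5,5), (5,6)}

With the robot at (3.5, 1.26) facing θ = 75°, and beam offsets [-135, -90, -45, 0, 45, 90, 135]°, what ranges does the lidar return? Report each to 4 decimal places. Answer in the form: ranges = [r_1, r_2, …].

beam 1: φ=-135°, α=300°
  dir = (cos 300°, sin 300°) = (0.5000, -0.8660); from cell (3,1)
  next x-line at t=1.0000, next y-line at t=0.3002; Δt_x=2.0000, Δt_y=1.1547
    y: enter (3,0) at t=0.3002 ← occupied
  → r_1 = 0.3002
beam 2: φ=-90°, α=345°
  dir = (cos 345°, sin 345°) = (0.9659, -0.2588); from cell (3,1)
  next x-line at t=0.5176, next y-line at t=1.0046; Δt_x=1.0353, Δt_y=3.8637
    x: enter (4,1) at t=0.5176 ← occupied
  → r_2 = 0.5176
beam 3: φ=-45°, α=30°
  dir = (cos 30°, sin 30°) = (0.8660, 0.5000); from cell (3,1)
  next x-line at t=0.5774, next y-line at t=1.4800; Δt_x=1.1547, Δt_y=2.0000
    x: enter (4,1) at t=0.5774 ← occupied
  → r_3 = 0.5774
beam 4: φ=0°, α=75°
  dir = (cos 75°, sin 75°) = (0.2588, 0.9659); from cell (3,1)
  next x-line at t=1.9319, next y-line at t=0.7661; Δt_x=3.8637, Δt_y=1.0353
    y: enter (3,2) at t=0.7661
    y: enter (3,3) at t=1.8014
    x: enter (4,3) at t=1.9319
    y: enter (4,4) at t=2.8367
    y: enter (4,5) at t=3.8719
    y: enter (4,6) at t=4.9072 ← occupied
  → r_4 = 4.9072
beam 5: φ=45°, α=120°
  dir = (cos 120°, sin 120°) = (-0.5000, 0.8660); from cell (3,1)
  next x-line at t=1.0000, next y-line at t=0.8545; Δt_x=2.0000, Δt_y=1.1547
    y: enter (3,2) at t=0.8545
    x: enter (2,2) at t=1.0000
    y: enter (2,3) at t=2.0092
    x: enter (1,3) at t=3.0000 ← occupied
  → r_5 = 3.0000
beam 6: φ=90°, α=165°
  dir = (cos 165°, sin 165°) = (-0.9659, 0.2588); from cell (3,1)
  next x-line at t=0.5176, next y-line at t=2.8591; Δt_x=1.0353, Δt_y=3.8637
    x: enter (2,1) at t=0.5176
    x: enter (1,1) at t=1.5529
    x: enter (0,1) at t=2.5882 ← occupied
  → r_6 = 2.5882
beam 7: φ=135°, α=210°
  dir = (cos 210°, sin 210°) = (-0.8660, -0.5000); from cell (3,1)
  next x-line at t=0.5774, next y-line at t=0.5200; Δt_x=1.1547, Δt_y=2.0000
    y: enter (3,0) at t=0.5200 ← occupied
  → r_7 = 0.5200

ranges = [0.3002, 0.5176, 0.5774, 4.9072, 3.0000, 2.5882, 0.5200]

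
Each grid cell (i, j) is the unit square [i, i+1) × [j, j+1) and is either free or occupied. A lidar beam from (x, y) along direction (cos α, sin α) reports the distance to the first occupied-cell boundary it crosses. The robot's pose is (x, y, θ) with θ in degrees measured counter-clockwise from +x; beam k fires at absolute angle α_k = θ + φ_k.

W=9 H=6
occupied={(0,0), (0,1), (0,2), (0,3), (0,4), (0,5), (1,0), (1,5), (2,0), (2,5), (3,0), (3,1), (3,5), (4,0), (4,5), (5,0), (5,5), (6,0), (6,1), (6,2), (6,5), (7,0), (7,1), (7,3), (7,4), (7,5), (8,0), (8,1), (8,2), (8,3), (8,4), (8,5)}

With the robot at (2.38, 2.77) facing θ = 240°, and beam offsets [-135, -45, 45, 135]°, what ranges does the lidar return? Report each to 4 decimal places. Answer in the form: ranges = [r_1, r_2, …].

ranges = [2.3087, 1.4287, 1.8324, 4.7830]

beam 1: φ=-135°, α=105°
  cosα=-0.2588 sinα=0.9659 | (2,2) | tMaxX 1.4682 tMaxY 0.2381 | tΔX 3.8637 tΔY 1.0353
    t=0.2381 [y] (2,3)
    t=1.2734 [y] (2,4)
    t=1.4682 [x] (1,4)
    t=2.3087 [y] (1,5) — stop
  → r_1 = 2.3087
beam 2: φ=-45°, α=195°
  cosα=-0.9659 sinα=-0.2588 | (2,2) | tMaxX 0.3934 tMaxY 2.9751 | tΔX 1.0353 tΔY 3.8637
    t=0.3934 [x] (1,2)
    t=1.4287 [x] (0,2) — stop
  → r_2 = 1.4287
beam 3: φ=45°, α=285°
  cosα=0.2588 sinα=-0.9659 | (2,2) | tMaxX 2.3955 tMaxY 0.7972 | tΔX 3.8637 tΔY 1.0353
    t=0.7972 [y] (2,1)
    t=1.8324 [y] (2,0) — stop
  → r_3 = 1.8324
beam 4: φ=135°, α=15°
  cosα=0.9659 sinα=0.2588 | (2,2) | tMaxX 0.6419 tMaxY 0.8887 | tΔX 1.0353 tΔY 3.8637
    t=0.6419 [x] (3,2)
    t=0.8887 [y] (3,3)
    t=1.6771 [x] (4,3)
    t=2.7124 [x] (5,3)
    t=3.7477 [x] (6,3)
    t=4.7524 [y] (6,4)
    t=4.7830 [x] (7,4) — stop
  → r_4 = 4.7830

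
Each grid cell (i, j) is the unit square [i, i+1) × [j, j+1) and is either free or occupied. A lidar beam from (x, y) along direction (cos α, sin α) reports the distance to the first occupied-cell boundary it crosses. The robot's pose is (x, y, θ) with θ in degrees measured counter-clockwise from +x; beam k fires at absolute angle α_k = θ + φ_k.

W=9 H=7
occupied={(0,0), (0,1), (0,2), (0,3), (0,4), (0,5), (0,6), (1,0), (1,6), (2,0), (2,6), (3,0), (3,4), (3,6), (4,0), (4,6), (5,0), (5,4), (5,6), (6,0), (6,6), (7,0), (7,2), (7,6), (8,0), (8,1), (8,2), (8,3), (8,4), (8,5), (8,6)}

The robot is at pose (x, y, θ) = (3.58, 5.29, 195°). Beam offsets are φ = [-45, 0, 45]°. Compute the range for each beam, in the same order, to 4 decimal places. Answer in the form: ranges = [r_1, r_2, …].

beam 1: φ=-45°, α=150°
  dir = (cos 150°, sin 150°) = (-0.8660, 0.5000); from cell (3,5)
  next x-line at t=0.6697, next y-line at t=1.4200; Δt_x=1.1547, Δt_y=2.0000
    x: enter (2,5) at t=0.6697
    y: enter (2,6) at t=1.4200 ← occupied
  → r_1 = 1.4200
beam 2: φ=0°, α=195°
  dir = (cos 195°, sin 195°) = (-0.9659, -0.2588); from cell (3,5)
  next x-line at t=0.6005, next y-line at t=1.1205; Δt_x=1.0353, Δt_y=3.8637
    x: enter (2,5) at t=0.6005
    y: enter (2,4) at t=1.1205
    x: enter (1,4) at t=1.6357
    x: enter (0,4) at t=2.6710 ← occupied
  → r_2 = 2.6710
beam 3: φ=45°, α=240°
  dir = (cos 240°, sin 240°) = (-0.5000, -0.8660); from cell (3,5)
  next x-line at t=1.1600, next y-line at t=0.3349; Δt_x=2.0000, Δt_y=1.1547
    y: enter (3,4) at t=0.3349 ← occupied
  → r_3 = 0.3349

ranges = [1.4200, 2.6710, 0.3349]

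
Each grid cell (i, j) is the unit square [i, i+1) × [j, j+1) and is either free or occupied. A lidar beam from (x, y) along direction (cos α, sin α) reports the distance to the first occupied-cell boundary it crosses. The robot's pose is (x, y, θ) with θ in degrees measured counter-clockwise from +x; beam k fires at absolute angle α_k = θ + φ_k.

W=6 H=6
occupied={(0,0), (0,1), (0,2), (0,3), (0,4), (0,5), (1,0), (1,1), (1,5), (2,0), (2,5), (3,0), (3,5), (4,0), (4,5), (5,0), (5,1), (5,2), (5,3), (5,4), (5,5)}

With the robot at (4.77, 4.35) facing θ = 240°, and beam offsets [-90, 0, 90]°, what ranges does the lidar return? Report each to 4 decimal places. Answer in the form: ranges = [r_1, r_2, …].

beam 1: φ=-90°, α=150°
  dir = (cos 150°, sin 150°) = (-0.8660, 0.5000); from cell (4,4)
  next x-line at t=0.8891, next y-line at t=1.3000; Δt_x=1.1547, Δt_y=2.0000
    x: enter (3,4) at t=0.8891
    y: enter (3,5) at t=1.3000 ← occupied
  → r_1 = 1.3000
beam 2: φ=0°, α=240°
  dir = (cos 240°, sin 240°) = (-0.5000, -0.8660); from cell (4,4)
  next x-line at t=1.5400, next y-line at t=0.4041; Δt_x=2.0000, Δt_y=1.1547
    y: enter (4,3) at t=0.4041
    x: enter (3,3) at t=1.5400
    y: enter (3,2) at t=1.5588
    y: enter (3,1) at t=2.7135
    x: enter (2,1) at t=3.5400
    y: enter (2,0) at t=3.8682 ← occupied
  → r_2 = 3.8682
beam 3: φ=90°, α=330°
  dir = (cos 330°, sin 330°) = (0.8660, -0.5000); from cell (4,4)
  next x-line at t=0.2656, next y-line at t=0.7000; Δt_x=1.1547, Δt_y=2.0000
    x: enter (5,4) at t=0.2656 ← occupied
  → r_3 = 0.2656

ranges = [1.3000, 3.8682, 0.2656]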